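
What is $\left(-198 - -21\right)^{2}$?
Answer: $31329$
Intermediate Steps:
$\left(-198 - -21\right)^{2} = \left(-198 + \left(-6 + 27\right)\right)^{2} = \left(-198 + 21\right)^{2} = \left(-177\right)^{2} = 31329$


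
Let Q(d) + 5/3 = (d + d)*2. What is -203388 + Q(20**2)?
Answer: -605369/3 ≈ -2.0179e+5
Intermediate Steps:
Q(d) = -5/3 + 4*d (Q(d) = -5/3 + (d + d)*2 = -5/3 + (2*d)*2 = -5/3 + 4*d)
-203388 + Q(20**2) = -203388 + (-5/3 + 4*20**2) = -203388 + (-5/3 + 4*400) = -203388 + (-5/3 + 1600) = -203388 + 4795/3 = -605369/3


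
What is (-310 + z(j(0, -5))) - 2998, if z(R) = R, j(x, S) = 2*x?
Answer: -3308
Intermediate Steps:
(-310 + z(j(0, -5))) - 2998 = (-310 + 2*0) - 2998 = (-310 + 0) - 2998 = -310 - 2998 = -3308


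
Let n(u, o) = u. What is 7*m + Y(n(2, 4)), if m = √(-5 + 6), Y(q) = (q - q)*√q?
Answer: 7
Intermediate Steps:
Y(q) = 0 (Y(q) = 0*√q = 0)
m = 1 (m = √1 = 1)
7*m + Y(n(2, 4)) = 7*1 + 0 = 7 + 0 = 7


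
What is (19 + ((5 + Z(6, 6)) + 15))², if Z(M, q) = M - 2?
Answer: 1849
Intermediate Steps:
Z(M, q) = -2 + M
(19 + ((5 + Z(6, 6)) + 15))² = (19 + ((5 + (-2 + 6)) + 15))² = (19 + ((5 + 4) + 15))² = (19 + (9 + 15))² = (19 + 24)² = 43² = 1849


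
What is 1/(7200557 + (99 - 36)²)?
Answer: 1/7204526 ≈ 1.3880e-7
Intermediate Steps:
1/(7200557 + (99 - 36)²) = 1/(7200557 + 63²) = 1/(7200557 + 3969) = 1/7204526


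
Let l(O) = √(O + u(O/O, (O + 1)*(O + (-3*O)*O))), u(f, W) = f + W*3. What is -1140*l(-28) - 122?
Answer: -122 - 37620*√177 ≈ -5.0062e+5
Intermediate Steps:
u(f, W) = f + 3*W
l(O) = √(1 + O + 3*(1 + O)*(O - 3*O²)) (l(O) = √(O + (O/O + 3*((O + 1)*(O + (-3*O)*O)))) = √(O + (1 + 3*((1 + O)*(O - 3*O²)))) = √(O + (1 + 3*(1 + O)*(O - 3*O²))) = √(1 + O + 3*(1 + O)*(O - 3*O²)))
-1140*l(-28) - 122 = -1140*√(1 - 9*(-28)³ - 6*(-28)² + 4*(-28)) - 122 = -1140*√(1 - 9*(-21952) - 6*784 - 112) - 122 = -1140*√(1 + 197568 - 4704 - 112) - 122 = -37620*√177 - 122 = -122 - 37620*√177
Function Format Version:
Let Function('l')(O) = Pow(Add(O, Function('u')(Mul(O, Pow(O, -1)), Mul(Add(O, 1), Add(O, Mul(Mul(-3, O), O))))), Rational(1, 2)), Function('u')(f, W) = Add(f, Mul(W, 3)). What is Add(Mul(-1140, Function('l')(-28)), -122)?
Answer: Add(-122, Mul(-37620, Pow(177, Rational(1, 2)))) ≈ -5.0062e+5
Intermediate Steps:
Function('u')(f, W) = Add(f, Mul(3, W))
Function('l')(O) = Pow(Add(1, O, Mul(3, Add(1, O), Add(O, Mul(-3, Pow(O, 2))))), Rational(1, 2)) (Function('l')(O) = Pow(Add(O, Add(Mul(O, Pow(O, -1)), Mul(3, Mul(Add(O, 1), Add(O, Mul(Mul(-3, O), O)))))), Rational(1, 2)) = Pow(Add(O, Add(1, Mul(3, Mul(Add(1, O), Add(O, Mul(-3, Pow(O, 2))))))), Rational(1, 2)) = Pow(Add(O, Add(1, Mul(3, Add(1, O), Add(O, Mul(-3, Pow(O, 2)))))), Rational(1, 2)) = Pow(Add(1, O, Mul(3, Add(1, O), Add(O, Mul(-3, Pow(O, 2))))), Rational(1, 2)))
Add(Mul(-1140, Function('l')(-28)), -122) = Add(Mul(-1140, Pow(Add(1, Mul(-9, Pow(-28, 3)), Mul(-6, Pow(-28, 2)), Mul(4, -28)), Rational(1, 2))), -122) = Add(Mul(-1140, Pow(Add(1, Mul(-9, -21952), Mul(-6, 784), -112), Rational(1, 2))), -122) = Add(Mul(-1140, Pow(Add(1, 197568, -4704, -112), Rational(1, 2))), -122) = Add(Mul(-1140, Pow(192753, Rational(1, 2))), -122) = Add(Mul(-1140, Mul(33, Pow(177, Rational(1, 2)))), -122) = Add(Mul(-37620, Pow(177, Rational(1, 2))), -122) = Add(-122, Mul(-37620, Pow(177, Rational(1, 2))))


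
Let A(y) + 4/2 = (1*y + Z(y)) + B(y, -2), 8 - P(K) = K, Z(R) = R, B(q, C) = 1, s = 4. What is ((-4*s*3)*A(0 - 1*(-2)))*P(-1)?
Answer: -1296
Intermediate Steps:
P(K) = 8 - K
A(y) = -1 + 2*y (A(y) = -2 + ((1*y + y) + 1) = -2 + ((y + y) + 1) = -2 + (2*y + 1) = -2 + (1 + 2*y) = -1 + 2*y)
((-4*s*3)*A(0 - 1*(-2)))*P(-1) = ((-4*4*3)*(-1 + 2*(0 - 1*(-2))))*(8 - 1*(-1)) = ((-16*3)*(-1 + 2*(0 + 2)))*(8 + 1) = -48*(-1 + 2*2)*9 = -48*(-1 + 4)*9 = -48*3*9 = -144*9 = -1296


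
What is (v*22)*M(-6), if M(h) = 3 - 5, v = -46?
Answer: 2024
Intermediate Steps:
M(h) = -2
(v*22)*M(-6) = -46*22*(-2) = -1012*(-2) = 2024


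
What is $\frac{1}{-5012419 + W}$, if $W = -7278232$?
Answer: $- \frac{1}{12290651} \approx -8.1363 \cdot 10^{-8}$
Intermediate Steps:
$\frac{1}{-5012419 + W} = \frac{1}{-5012419 - 7278232} = \frac{1}{-12290651} = - \frac{1}{12290651}$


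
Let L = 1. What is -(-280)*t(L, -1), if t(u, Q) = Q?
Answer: -280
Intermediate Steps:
-(-280)*t(L, -1) = -(-280)*(-1) = -35*8 = -280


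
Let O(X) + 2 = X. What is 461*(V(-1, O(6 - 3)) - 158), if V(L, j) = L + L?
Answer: -73760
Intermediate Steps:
O(X) = -2 + X
V(L, j) = 2*L
461*(V(-1, O(6 - 3)) - 158) = 461*(2*(-1) - 158) = 461*(-2 - 158) = 461*(-160) = -73760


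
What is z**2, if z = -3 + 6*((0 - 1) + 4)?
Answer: 225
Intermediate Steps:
z = 15 (z = -3 + 6*(-1 + 4) = -3 + 6*3 = -3 + 18 = 15)
z**2 = 15**2 = 225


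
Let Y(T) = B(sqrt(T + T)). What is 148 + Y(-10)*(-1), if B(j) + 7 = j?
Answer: 155 - 2*I*sqrt(5) ≈ 155.0 - 4.4721*I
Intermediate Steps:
B(j) = -7 + j
Y(T) = -7 + sqrt(2)*sqrt(T) (Y(T) = -7 + sqrt(T + T) = -7 + sqrt(2*T) = -7 + sqrt(2)*sqrt(T))
148 + Y(-10)*(-1) = 148 + (-7 + sqrt(2)*sqrt(-10))*(-1) = 148 + (-7 + sqrt(2)*(I*sqrt(10)))*(-1) = 148 + (-7 + 2*I*sqrt(5))*(-1) = 148 + (7 - 2*I*sqrt(5)) = 155 - 2*I*sqrt(5)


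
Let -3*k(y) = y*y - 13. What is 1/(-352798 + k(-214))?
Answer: -1/368059 ≈ -2.7170e-6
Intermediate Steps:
k(y) = 13/3 - y**2/3 (k(y) = -(y*y - 13)/3 = -(y**2 - 13)/3 = -(-13 + y**2)/3 = 13/3 - y**2/3)
1/(-352798 + k(-214)) = 1/(-352798 + (13/3 - 1/3*(-214)**2)) = 1/(-352798 + (13/3 - 1/3*45796)) = 1/(-352798 + (13/3 - 45796/3)) = 1/(-352798 - 15261) = 1/(-368059) = -1/368059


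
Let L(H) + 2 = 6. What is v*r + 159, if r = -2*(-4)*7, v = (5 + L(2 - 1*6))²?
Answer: 4695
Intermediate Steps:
L(H) = 4 (L(H) = -2 + 6 = 4)
v = 81 (v = (5 + 4)² = 9² = 81)
r = 56 (r = 8*7 = 56)
v*r + 159 = 81*56 + 159 = 4536 + 159 = 4695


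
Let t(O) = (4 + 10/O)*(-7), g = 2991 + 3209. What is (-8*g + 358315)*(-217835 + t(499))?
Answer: -33561552056505/499 ≈ -6.7258e+10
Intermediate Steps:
g = 6200
t(O) = -28 - 70/O
(-8*g + 358315)*(-217835 + t(499)) = (-8*6200 + 358315)*(-217835 + (-28 - 70/499)) = (-49600 + 358315)*(-217835 + (-28 - 70*1/499)) = 308715*(-217835 + (-28 - 70/499)) = 308715*(-217835 - 14042/499) = 308715*(-108713707/499) = -33561552056505/499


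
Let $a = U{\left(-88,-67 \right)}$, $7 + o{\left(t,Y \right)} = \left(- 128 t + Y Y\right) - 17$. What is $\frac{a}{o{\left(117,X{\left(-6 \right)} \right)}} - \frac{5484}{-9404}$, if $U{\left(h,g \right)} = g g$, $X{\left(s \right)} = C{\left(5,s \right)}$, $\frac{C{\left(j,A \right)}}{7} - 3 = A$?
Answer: $\frac{9406750}{34228209} \approx 0.27482$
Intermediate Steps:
$C{\left(j,A \right)} = 21 + 7 A$
$X{\left(s \right)} = 21 + 7 s$
$o{\left(t,Y \right)} = -24 + Y^{2} - 128 t$ ($o{\left(t,Y \right)} = -7 - \left(17 + 128 t - Y Y\right) = -7 - \left(17 - Y^{2} + 128 t\right) = -24 + Y^{2} - 128 t$)
$U{\left(h,g \right)} = g^{2}$
$a = 4489$ ($a = \left(-67\right)^{2} = 4489$)
$\frac{a}{o{\left(117,X{\left(-6 \right)} \right)}} - \frac{5484}{-9404} = \frac{4489}{-24 + \left(21 + 7 \left(-6\right)\right)^{2} - 14976} - \frac{5484}{-9404} = \frac{4489}{-24 + \left(21 - 42\right)^{2} - 14976} - - \frac{1371}{2351} = \frac{4489}{-24 + \left(-21\right)^{2} - 14976} + \frac{1371}{2351} = \frac{4489}{-24 + 441 - 14976} + \frac{1371}{2351} = \frac{4489}{-14559} + \frac{1371}{2351} = 4489 \left(- \frac{1}{14559}\right) + \frac{1371}{2351} = - \frac{4489}{14559} + \frac{1371}{2351} = \frac{9406750}{34228209}$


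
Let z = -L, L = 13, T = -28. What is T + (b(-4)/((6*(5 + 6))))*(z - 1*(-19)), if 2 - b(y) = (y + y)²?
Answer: -370/11 ≈ -33.636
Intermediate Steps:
b(y) = 2 - 4*y² (b(y) = 2 - (y + y)² = 2 - (2*y)² = 2 - 4*y²)
z = -13 (z = -1*13 = -13)
T + (b(-4)/((6*(5 + 6))))*(z - 1*(-19)) = -28 + ((2 - 4*(-4)²)/((6*(5 + 6))))*(-13 - 1*(-19)) = -28 + ((2 - 4*16)/((6*11)))*(-13 + 19) = -28 + ((2 - 64)/66)*6 = -28 - 62*1/66*6 = -28 - 31/33*6 = -28 - 62/11 = -370/11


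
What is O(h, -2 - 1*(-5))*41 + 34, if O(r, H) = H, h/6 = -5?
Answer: 157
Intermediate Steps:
h = -30 (h = 6*(-5) = -30)
O(h, -2 - 1*(-5))*41 + 34 = (-2 - 1*(-5))*41 + 34 = (-2 + 5)*41 + 34 = 3*41 + 34 = 123 + 34 = 157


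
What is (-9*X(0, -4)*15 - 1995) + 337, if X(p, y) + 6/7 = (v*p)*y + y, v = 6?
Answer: -7016/7 ≈ -1002.3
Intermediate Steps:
X(p, y) = -6/7 + y + 6*p*y (X(p, y) = -6/7 + ((6*p)*y + y) = -6/7 + (6*p*y + y) = -6/7 + (y + 6*p*y) = -6/7 + y + 6*p*y)
(-9*X(0, -4)*15 - 1995) + 337 = (-9*(-6/7 - 4 + 6*0*(-4))*15 - 1995) + 337 = (-9*(-6/7 - 4 + 0)*15 - 1995) + 337 = (-9*(-34/7)*15 - 1995) + 337 = ((306/7)*15 - 1995) + 337 = (4590/7 - 1995) + 337 = -9375/7 + 337 = -7016/7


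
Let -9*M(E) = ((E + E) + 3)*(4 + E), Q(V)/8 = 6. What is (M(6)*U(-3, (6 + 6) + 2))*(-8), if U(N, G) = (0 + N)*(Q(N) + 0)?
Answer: -19200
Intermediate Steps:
Q(V) = 48 (Q(V) = 8*6 = 48)
M(E) = -(3 + 2*E)*(4 + E)/9 (M(E) = -((E + E) + 3)*(4 + E)/9 = -(2*E + 3)*(4 + E)/9 = -(3 + 2*E)*(4 + E)/9)
U(N, G) = 48*N (U(N, G) = (0 + N)*(48 + 0) = N*48 = 48*N)
(M(6)*U(-3, (6 + 6) + 2))*(-8) = ((-4/3 - 11/9*6 - 2/9*6**2)*(48*(-3)))*(-8) = ((-4/3 - 22/3 - 2/9*36)*(-144))*(-8) = ((-4/3 - 22/3 - 8)*(-144))*(-8) = -50/3*(-144)*(-8) = 2400*(-8) = -19200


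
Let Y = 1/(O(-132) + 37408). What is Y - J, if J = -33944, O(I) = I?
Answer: 1265296545/37276 ≈ 33944.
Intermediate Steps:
Y = 1/37276 (Y = 1/(-132 + 37408) = 1/37276 ≈ 2.6827e-5)
Y - J = 1/37276 - 1*(-33944) = 1/37276 + 33944 = 1265296545/37276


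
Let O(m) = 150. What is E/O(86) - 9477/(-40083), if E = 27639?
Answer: 123252843/668050 ≈ 184.50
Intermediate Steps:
E/O(86) - 9477/(-40083) = 27639/150 - 9477/(-40083) = 27639*(1/150) - 9477*(-1/40083) = 9213/50 + 3159/13361 = 123252843/668050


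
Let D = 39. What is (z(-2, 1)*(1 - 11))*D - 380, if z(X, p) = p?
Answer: -770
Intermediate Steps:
(z(-2, 1)*(1 - 11))*D - 380 = (1*(1 - 11))*39 - 380 = (1*(-10))*39 - 380 = -10*39 - 380 = -390 - 380 = -770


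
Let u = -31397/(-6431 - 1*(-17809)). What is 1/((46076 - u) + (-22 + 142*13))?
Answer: 11378/545037597 ≈ 2.0876e-5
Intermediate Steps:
u = -31397/11378 (u = -31397/(-6431 + 17809) = -31397/11378 ≈ -2.7594)
1/((46076 - u) + (-22 + 142*13)) = 1/((46076 - 1*(-31397/11378)) + (-22 + 142*13)) = 1/((46076 + 31397/11378) + (-22 + 1846)) = 1/(524284125/11378 + 1824) = 1/(545037597/11378) = 11378/545037597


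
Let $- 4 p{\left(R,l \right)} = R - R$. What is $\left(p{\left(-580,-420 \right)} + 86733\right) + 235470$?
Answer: $322203$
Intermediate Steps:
$p{\left(R,l \right)} = 0$ ($p{\left(R,l \right)} = - \frac{R - R}{4} = \left(- \frac{1}{4}\right) 0 = 0$)
$\left(p{\left(-580,-420 \right)} + 86733\right) + 235470 = \left(0 + 86733\right) + 235470 = 86733 + 235470 = 322203$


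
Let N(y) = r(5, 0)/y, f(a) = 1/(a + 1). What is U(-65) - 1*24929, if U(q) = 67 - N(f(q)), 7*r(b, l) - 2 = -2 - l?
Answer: -24862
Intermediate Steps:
r(b, l) = -l/7 (r(b, l) = 2/7 + (-2 - l)/7 = 2/7 + (-2/7 - l/7) = -l/7)
f(a) = 1/(1 + a)
N(y) = 0 (N(y) = (-⅐*0)/y = 0/y = 0)
U(q) = 67 (U(q) = 67 - 1*0 = 67 + 0 = 67)
U(-65) - 1*24929 = 67 - 1*24929 = 67 - 24929 = -24862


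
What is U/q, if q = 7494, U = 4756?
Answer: 2378/3747 ≈ 0.63464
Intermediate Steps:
U/q = 4756/7494 = 4756*(1/7494) = 2378/3747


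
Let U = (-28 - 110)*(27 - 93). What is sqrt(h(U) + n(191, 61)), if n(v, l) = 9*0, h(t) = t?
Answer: 6*sqrt(253) ≈ 95.436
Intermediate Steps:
U = 9108 (U = -138*(-66) = 9108)
n(v, l) = 0
sqrt(h(U) + n(191, 61)) = sqrt(9108 + 0) = sqrt(9108) = 6*sqrt(253)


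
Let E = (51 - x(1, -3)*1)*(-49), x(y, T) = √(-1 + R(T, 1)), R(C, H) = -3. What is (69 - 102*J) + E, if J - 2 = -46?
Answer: 2058 + 98*I ≈ 2058.0 + 98.0*I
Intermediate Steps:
J = -44 (J = 2 - 46 = -44)
x(y, T) = 2*I (x(y, T) = √(-1 - 3) = √(-4) = 2*I)
E = -2499 + 98*I (E = (51 - 2*I*1)*(-49) = (51 - 2*I)*(-49) = -2499 + 98*I ≈ -2499.0 + 98.0*I)
(69 - 102*J) + E = (69 - 102*(-44)) + (-2499 + 98*I) = (69 + 4488) + (-2499 + 98*I) = 4557 + (-2499 + 98*I) = 2058 + 98*I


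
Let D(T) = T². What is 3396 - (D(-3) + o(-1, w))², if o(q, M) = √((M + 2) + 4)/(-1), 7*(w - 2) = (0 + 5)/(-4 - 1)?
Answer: 23150/7 + 18*√385/7 ≈ 3357.6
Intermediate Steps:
w = 13/7 (w = 2 + ((0 + 5)/(-4 - 1))/7 = 2 + (5/(-5))/7 = 2 + (5*(-⅕))/7 = 2 + (⅐)*(-1) = 2 - ⅐ = 13/7 ≈ 1.8571)
o(q, M) = -√(6 + M) (o(q, M) = √((2 + M) + 4)*(-1) = √(6 + M)*(-1) = -√(6 + M))
3396 - (D(-3) + o(-1, w))² = 3396 - ((-3)² - √(6 + 13/7))² = 3396 - (9 - √(55/7))² = 3396 - (9 - √385/7)²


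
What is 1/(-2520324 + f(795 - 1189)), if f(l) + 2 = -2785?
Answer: -1/2523111 ≈ -3.9634e-7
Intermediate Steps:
f(l) = -2787 (f(l) = -2 - 2785 = -2787)
1/(-2520324 + f(795 - 1189)) = 1/(-2520324 - 2787) = 1/(-2523111) = -1/2523111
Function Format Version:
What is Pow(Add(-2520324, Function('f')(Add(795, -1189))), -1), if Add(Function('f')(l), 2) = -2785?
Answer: Rational(-1, 2523111) ≈ -3.9634e-7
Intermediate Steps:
Function('f')(l) = -2787 (Function('f')(l) = Add(-2, -2785) = -2787)
Pow(Add(-2520324, Function('f')(Add(795, -1189))), -1) = Pow(Add(-2520324, -2787), -1) = Pow(-2523111, -1) = Rational(-1, 2523111)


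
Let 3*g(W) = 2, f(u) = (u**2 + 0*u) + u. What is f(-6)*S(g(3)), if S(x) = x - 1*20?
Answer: -580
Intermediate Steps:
f(u) = u + u**2 (f(u) = (u**2 + 0) + u = u**2 + u = u + u**2)
g(W) = 2/3 (g(W) = (1/3)*2 = 2/3)
S(x) = -20 + x (S(x) = x - 20 = -20 + x)
f(-6)*S(g(3)) = (-6*(1 - 6))*(-20 + 2/3) = -6*(-5)*(-58/3) = 30*(-58/3) = -580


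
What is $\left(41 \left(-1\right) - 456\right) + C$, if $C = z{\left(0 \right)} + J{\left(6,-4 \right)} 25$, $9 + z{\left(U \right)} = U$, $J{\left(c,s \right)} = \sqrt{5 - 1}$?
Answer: $-456$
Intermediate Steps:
$J{\left(c,s \right)} = 2$ ($J{\left(c,s \right)} = \sqrt{4} = 2$)
$z{\left(U \right)} = -9 + U$
$C = 41$ ($C = \left(-9 + 0\right) + 2 \cdot 25 = -9 + 50 = 41$)
$\left(41 \left(-1\right) - 456\right) + C = \left(41 \left(-1\right) - 456\right) + 41 = \left(-41 - 456\right) + 41 = -497 + 41 = -456$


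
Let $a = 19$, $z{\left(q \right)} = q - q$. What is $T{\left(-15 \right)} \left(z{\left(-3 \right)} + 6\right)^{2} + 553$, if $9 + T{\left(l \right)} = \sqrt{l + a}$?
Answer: $301$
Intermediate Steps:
$z{\left(q \right)} = 0$
$T{\left(l \right)} = -9 + \sqrt{19 + l}$ ($T{\left(l \right)} = -9 + \sqrt{l + 19} = -9 + \sqrt{19 + l}$)
$T{\left(-15 \right)} \left(z{\left(-3 \right)} + 6\right)^{2} + 553 = \left(-9 + \sqrt{19 - 15}\right) \left(0 + 6\right)^{2} + 553 = \left(-9 + \sqrt{4}\right) 6^{2} + 553 = \left(-9 + 2\right) 36 + 553 = \left(-7\right) 36 + 553 = -252 + 553 = 301$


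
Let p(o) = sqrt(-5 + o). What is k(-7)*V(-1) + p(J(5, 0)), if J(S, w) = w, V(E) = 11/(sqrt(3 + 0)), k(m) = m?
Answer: -77*sqrt(3)/3 + I*sqrt(5) ≈ -44.456 + 2.2361*I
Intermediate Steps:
V(E) = 11*sqrt(3)/3 (V(E) = 11/(sqrt(3)) = 11*(sqrt(3)/3) = 11*sqrt(3)/3)
k(-7)*V(-1) + p(J(5, 0)) = -77*sqrt(3)/3 + sqrt(-5 + 0) = -77*sqrt(3)/3 + sqrt(-5) = -77*sqrt(3)/3 + I*sqrt(5)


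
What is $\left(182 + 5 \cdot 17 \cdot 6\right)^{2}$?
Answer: $478864$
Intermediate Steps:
$\left(182 + 5 \cdot 17 \cdot 6\right)^{2} = \left(182 + 5 \cdot 102\right)^{2} = \left(182 + 510\right)^{2} = 692^{2} = 478864$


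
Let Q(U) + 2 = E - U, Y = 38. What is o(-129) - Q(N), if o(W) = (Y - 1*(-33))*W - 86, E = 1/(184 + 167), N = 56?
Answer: -3224638/351 ≈ -9187.0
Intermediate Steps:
E = 1/351 ≈ 0.0028490
o(W) = -86 + 71*W (o(W) = (38 - 1*(-33))*W - 86 = (38 + 33)*W - 86 = 71*W - 86 = -86 + 71*W)
Q(U) = -701/351 - U (Q(U) = -2 + (1/351 - U) = -701/351 - U)
o(-129) - Q(N) = (-86 + 71*(-129)) - (-701/351 - 1*56) = (-86 - 9159) - (-701/351 - 56) = -9245 - 1*(-20357/351) = -9245 + 20357/351 = -3224638/351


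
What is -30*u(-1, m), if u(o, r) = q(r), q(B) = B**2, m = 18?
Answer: -9720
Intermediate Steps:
u(o, r) = r**2
-30*u(-1, m) = -30*18**2 = -30*324 = -9720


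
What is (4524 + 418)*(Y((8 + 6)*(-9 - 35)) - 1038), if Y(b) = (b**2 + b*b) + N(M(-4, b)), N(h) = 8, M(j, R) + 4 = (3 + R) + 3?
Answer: 3745452844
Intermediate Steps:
M(j, R) = 2 + R (M(j, R) = -4 + ((3 + R) + 3) = -4 + (6 + R) = 2 + R)
Y(b) = 8 + 2*b**2 (Y(b) = (b**2 + b*b) + 8 = (b**2 + b**2) + 8 = 2*b**2 + 8 = 8 + 2*b**2)
(4524 + 418)*(Y((8 + 6)*(-9 - 35)) - 1038) = (4524 + 418)*((8 + 2*((8 + 6)*(-9 - 35))**2) - 1038) = 4942*((8 + 2*(14*(-44))**2) - 1038) = 4942*((8 + 2*(-616)**2) - 1038) = 4942*((8 + 2*379456) - 1038) = 4942*((8 + 758912) - 1038) = 4942*(758920 - 1038) = 4942*757882 = 3745452844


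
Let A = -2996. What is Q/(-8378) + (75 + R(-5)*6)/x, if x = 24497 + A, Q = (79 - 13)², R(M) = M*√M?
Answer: -15505001/30022563 - 10*I*√5/7167 ≈ -0.51645 - 0.0031199*I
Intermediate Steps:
R(M) = M^(3/2)
Q = 4356 (Q = 66² = 4356)
x = 21501 (x = 24497 - 2996 = 21501)
Q/(-8378) + (75 + R(-5)*6)/x = 4356/(-8378) + (75 + (-5)^(3/2)*6)/21501 = 4356*(-1/8378) + (75 - 5*I*√5*6)*(1/21501) = -2178/4189 + (75 - 30*I*√5)*(1/21501) = -2178/4189 + (25/7167 - 10*I*√5/7167) = -15505001/30022563 - 10*I*√5/7167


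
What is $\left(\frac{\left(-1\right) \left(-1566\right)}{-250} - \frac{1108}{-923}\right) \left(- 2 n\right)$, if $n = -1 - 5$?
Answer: $- \frac{7010508}{115375} \approx -60.763$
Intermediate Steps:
$n = -6$ ($n = -1 - 5 = -6$)
$\left(\frac{\left(-1\right) \left(-1566\right)}{-250} - \frac{1108}{-923}\right) \left(- 2 n\right) = \left(\frac{\left(-1\right) \left(-1566\right)}{-250} - \frac{1108}{-923}\right) \left(\left(-2\right) \left(-6\right)\right) = \left(1566 \left(- \frac{1}{250}\right) - - \frac{1108}{923}\right) 12 = \left(- \frac{783}{125} + \frac{1108}{923}\right) 12 = \left(- \frac{584209}{115375}\right) 12 = - \frac{7010508}{115375}$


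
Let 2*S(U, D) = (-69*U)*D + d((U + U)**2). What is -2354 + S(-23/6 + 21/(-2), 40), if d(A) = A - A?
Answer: 17426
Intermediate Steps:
d(A) = 0
S(U, D) = -69*D*U/2 (S(U, D) = ((-69*U)*D + 0)/2 = (-69*D*U + 0)/2 = (-69*D*U)/2 = -69*D*U/2)
-2354 + S(-23/6 + 21/(-2), 40) = -2354 - 69/2*40*(-23/6 + 21/(-2)) = -2354 - 69/2*40*(-23*1/6 + 21*(-1/2)) = -2354 - 69/2*40*(-23/6 - 21/2) = -2354 - 69/2*40*(-43/3) = -2354 + 19780 = 17426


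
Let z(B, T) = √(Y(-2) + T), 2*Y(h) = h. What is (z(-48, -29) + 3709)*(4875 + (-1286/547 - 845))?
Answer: 8171386916/547 + 2203124*I*√30/547 ≈ 1.4939e+7 + 22060.0*I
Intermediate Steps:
Y(h) = h/2
z(B, T) = √(-1 + T) (z(B, T) = √((½)*(-2) + T) = √(-1 + T))
(z(-48, -29) + 3709)*(4875 + (-1286/547 - 845)) = (√(-1 - 29) + 3709)*(4875 + (-1286/547 - 845)) = (√(-30) + 3709)*(4875 + (-1286*1/547 - 845)) = (I*√30 + 3709)*(4875 + (-1286/547 - 845)) = (3709 + I*√30)*(4875 - 463501/547) = (3709 + I*√30)*(2203124/547) = 8171386916/547 + 2203124*I*√30/547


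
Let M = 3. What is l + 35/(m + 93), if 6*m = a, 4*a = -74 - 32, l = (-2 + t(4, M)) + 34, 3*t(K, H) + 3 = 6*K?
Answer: 41877/1063 ≈ 39.395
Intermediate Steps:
t(K, H) = -1 + 2*K (t(K, H) = -1 + (6*K)/3 = -1 + 2*K)
l = 39 (l = (-2 + (-1 + 2*4)) + 34 = (-2 + (-1 + 8)) + 34 = (-2 + 7) + 34 = 5 + 34 = 39)
a = -53/2 (a = (-74 - 32)/4 = (1/4)*(-106) = -53/2 ≈ -26.500)
m = -53/12 (m = (1/6)*(-53/2) = -53/12 ≈ -4.4167)
l + 35/(m + 93) = 39 + 35/(-53/12 + 93) = 39 + 35/(1063/12) = 39 + 35*(12/1063) = 39 + 420/1063 = 41877/1063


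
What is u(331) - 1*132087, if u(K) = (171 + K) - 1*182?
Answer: -131767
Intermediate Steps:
u(K) = -11 + K (u(K) = (171 + K) - 182 = -11 + K)
u(331) - 1*132087 = (-11 + 331) - 1*132087 = 320 - 132087 = -131767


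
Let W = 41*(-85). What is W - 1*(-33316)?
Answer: 29831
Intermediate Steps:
W = -3485
W - 1*(-33316) = -3485 - 1*(-33316) = -3485 + 33316 = 29831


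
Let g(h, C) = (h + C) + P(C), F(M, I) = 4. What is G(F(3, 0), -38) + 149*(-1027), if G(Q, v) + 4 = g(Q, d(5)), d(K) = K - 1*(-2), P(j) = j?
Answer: -153009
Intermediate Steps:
d(K) = 2 + K (d(K) = K + 2 = 2 + K)
g(h, C) = h + 2*C (g(h, C) = (h + C) + C = (C + h) + C = h + 2*C)
G(Q, v) = 10 + Q (G(Q, v) = -4 + (Q + 2*(2 + 5)) = -4 + (Q + 2*7) = -4 + (Q + 14) = -4 + (14 + Q) = 10 + Q)
G(F(3, 0), -38) + 149*(-1027) = (10 + 4) + 149*(-1027) = 14 - 153023 = -153009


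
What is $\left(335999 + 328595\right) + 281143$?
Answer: $945737$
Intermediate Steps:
$\left(335999 + 328595\right) + 281143 = 664594 + 281143 = 945737$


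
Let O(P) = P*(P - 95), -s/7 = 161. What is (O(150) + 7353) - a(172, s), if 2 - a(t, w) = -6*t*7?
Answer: 8377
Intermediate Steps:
s = -1127 (s = -7*161 = -1127)
O(P) = P*(-95 + P)
a(t, w) = 2 + 42*t (a(t, w) = 2 - (-6*t)*7 = 2 - (-42)*t = 2 + 42*t)
(O(150) + 7353) - a(172, s) = (150*(-95 + 150) + 7353) - (2 + 42*172) = (150*55 + 7353) - (2 + 7224) = (8250 + 7353) - 1*7226 = 15603 - 7226 = 8377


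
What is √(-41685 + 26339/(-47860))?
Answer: I*√23871017802635/23930 ≈ 204.17*I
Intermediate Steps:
√(-41685 + 26339/(-47860)) = √(-41685 + 26339*(-1/47860)) = √(-41685 - 26339/47860) = √(-1995070439/47860) = I*√23871017802635/23930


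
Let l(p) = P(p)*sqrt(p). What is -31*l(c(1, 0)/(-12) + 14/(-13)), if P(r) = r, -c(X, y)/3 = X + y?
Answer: 1333*I*sqrt(559)/1352 ≈ 23.311*I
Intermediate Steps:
c(X, y) = -3*X - 3*y (c(X, y) = -3*(X + y) = -3*X - 3*y)
l(p) = p**(3/2) (l(p) = p*sqrt(p) = p**(3/2))
-31*l(c(1, 0)/(-12) + 14/(-13)) = -31*((-3*1 - 3*0)/(-12) + 14/(-13))**(3/2) = -31*((-3 + 0)*(-1/12) + 14*(-1/13))**(3/2) = -31*(-3*(-1/12) - 14/13)**(3/2) = -31*(1/4 - 14/13)**(3/2) = -(-1333)*I*sqrt(559)/1352 = 1333*I*sqrt(559)/1352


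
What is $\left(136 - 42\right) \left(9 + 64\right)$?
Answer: $6862$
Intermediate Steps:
$\left(136 - 42\right) \left(9 + 64\right) = 94 \cdot 73 = 6862$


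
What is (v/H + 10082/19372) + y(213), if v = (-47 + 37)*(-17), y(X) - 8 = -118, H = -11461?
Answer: -12155108779/111011246 ≈ -109.49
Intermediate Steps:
y(X) = -110 (y(X) = 8 - 118 = -110)
v = 170 (v = -10*(-17) = 170)
(v/H + 10082/19372) + y(213) = (170/(-11461) + 10082/19372) - 110 = (170*(-1/11461) + 10082*(1/19372)) - 110 = (-170/11461 + 5041/9686) - 110 = 56128281/111011246 - 110 = -12155108779/111011246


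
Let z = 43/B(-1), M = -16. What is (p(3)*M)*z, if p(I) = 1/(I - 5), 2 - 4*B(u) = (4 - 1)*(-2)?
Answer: 172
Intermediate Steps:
B(u) = 2 (B(u) = ½ - (4 - 1)*(-2)/4 = ½ - 3*(-2)/4 = ½ - ¼*(-6) = ½ + 3/2 = 2)
p(I) = 1/(-5 + I)
z = 43/2 ≈ 21.500
(p(3)*M)*z = (-16/(-5 + 3))*(43/2) = (-16/(-2))*(43/2) = -½*(-16)*(43/2) = 8*(43/2) = 172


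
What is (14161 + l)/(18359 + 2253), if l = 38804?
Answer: 52965/20612 ≈ 2.5696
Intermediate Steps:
(14161 + l)/(18359 + 2253) = (14161 + 38804)/(18359 + 2253) = 52965/20612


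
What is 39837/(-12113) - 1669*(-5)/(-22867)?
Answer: -1012035664/276987971 ≈ -3.6537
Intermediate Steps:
39837/(-12113) - 1669*(-5)/(-22867) = 39837*(-1/12113) + 8345*(-1/22867) = -39837/12113 - 8345/22867 = -1012035664/276987971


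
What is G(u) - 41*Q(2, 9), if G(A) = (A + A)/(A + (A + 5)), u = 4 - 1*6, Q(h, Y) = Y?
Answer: -373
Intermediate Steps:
u = -2 (u = 4 - 6 = -2)
G(A) = 2*A/(5 + 2*A) (G(A) = (2*A)/(A + (5 + A)) = (2*A)/(5 + 2*A) = 2*A/(5 + 2*A))
G(u) - 41*Q(2, 9) = 2*(-2)/(5 + 2*(-2)) - 41*9 = 2*(-2)/(5 - 4) - 369 = 2*(-2)/1 - 369 = 2*(-2)*1 - 369 = -4 - 369 = -373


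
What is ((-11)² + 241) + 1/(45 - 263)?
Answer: 78915/218 ≈ 362.00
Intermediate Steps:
((-11)² + 241) + 1/(45 - 263) = (121 + 241) + 1/(-218) = 362 - 1/218 = 78915/218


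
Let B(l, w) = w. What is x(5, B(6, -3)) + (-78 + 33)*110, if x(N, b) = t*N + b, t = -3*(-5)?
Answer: -4878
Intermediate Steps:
t = 15
x(N, b) = b + 15*N (x(N, b) = 15*N + b = b + 15*N)
x(5, B(6, -3)) + (-78 + 33)*110 = (-3 + 15*5) + (-78 + 33)*110 = (-3 + 75) - 45*110 = 72 - 4950 = -4878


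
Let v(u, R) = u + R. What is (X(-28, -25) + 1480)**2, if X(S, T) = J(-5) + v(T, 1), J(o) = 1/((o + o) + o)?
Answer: 476941921/225 ≈ 2.1197e+6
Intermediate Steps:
v(u, R) = R + u
J(o) = 1/(3*o) (J(o) = 1/(2*o + o) = 1/(3*o))
X(S, T) = 14/15 + T (X(S, T) = (1/3)/(-5) + (1 + T) = (1/3)*(-1/5) + (1 + T) = -1/15 + (1 + T) = 14/15 + T)
(X(-28, -25) + 1480)**2 = ((14/15 - 25) + 1480)**2 = (-361/15 + 1480)**2 = (21839/15)**2 = 476941921/225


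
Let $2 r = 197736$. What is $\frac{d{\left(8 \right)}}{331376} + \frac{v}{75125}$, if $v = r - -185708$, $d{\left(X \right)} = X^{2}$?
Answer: $\frac{5894154036}{1555913875} \approx 3.7882$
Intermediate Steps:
$r = 98868$ ($r = \frac{1}{2} \cdot 197736 = 98868$)
$v = 284576$ ($v = 98868 - -185708 = 98868 + 185708 = 284576$)
$\frac{d{\left(8 \right)}}{331376} + \frac{v}{75125} = \frac{8^{2}}{331376} + \frac{284576}{75125} = 64 \cdot \frac{1}{331376} + 284576 \cdot \frac{1}{75125} = \frac{4}{20711} + \frac{284576}{75125} = \frac{5894154036}{1555913875}$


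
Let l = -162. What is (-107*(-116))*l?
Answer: -2010744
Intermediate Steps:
(-107*(-116))*l = -107*(-116)*(-162) = 12412*(-162) = -2010744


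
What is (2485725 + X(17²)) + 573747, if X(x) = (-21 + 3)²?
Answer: 3059796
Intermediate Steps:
X(x) = 324 (X(x) = (-18)² = 324)
(2485725 + X(17²)) + 573747 = (2485725 + 324) + 573747 = 2486049 + 573747 = 3059796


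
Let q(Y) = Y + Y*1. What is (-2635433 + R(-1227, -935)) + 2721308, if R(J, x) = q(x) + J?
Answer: 82778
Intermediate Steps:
q(Y) = 2*Y (q(Y) = Y + Y = 2*Y)
R(J, x) = J + 2*x (R(J, x) = 2*x + J = J + 2*x)
(-2635433 + R(-1227, -935)) + 2721308 = (-2635433 + (-1227 + 2*(-935))) + 2721308 = (-2635433 + (-1227 - 1870)) + 2721308 = (-2635433 - 3097) + 2721308 = -2638530 + 2721308 = 82778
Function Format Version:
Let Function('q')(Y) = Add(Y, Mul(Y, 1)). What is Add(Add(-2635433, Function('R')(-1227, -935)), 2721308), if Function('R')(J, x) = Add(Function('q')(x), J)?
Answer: 82778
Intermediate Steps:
Function('q')(Y) = Mul(2, Y) (Function('q')(Y) = Add(Y, Y) = Mul(2, Y))
Function('R')(J, x) = Add(J, Mul(2, x)) (Function('R')(J, x) = Add(Mul(2, x), J) = Add(J, Mul(2, x)))
Add(Add(-2635433, Function('R')(-1227, -935)), 2721308) = Add(Add(-2635433, Add(-1227, Mul(2, -935))), 2721308) = Add(Add(-2635433, Add(-1227, -1870)), 2721308) = Add(Add(-2635433, -3097), 2721308) = Add(-2638530, 2721308) = 82778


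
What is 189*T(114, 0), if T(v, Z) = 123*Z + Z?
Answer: 0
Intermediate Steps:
T(v, Z) = 124*Z
189*T(114, 0) = 189*(124*0) = 189*0 = 0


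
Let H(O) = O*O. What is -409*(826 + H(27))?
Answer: -635995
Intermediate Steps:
H(O) = O**2
-409*(826 + H(27)) = -409*(826 + 27**2) = -409*(826 + 729) = -409*1555 = -635995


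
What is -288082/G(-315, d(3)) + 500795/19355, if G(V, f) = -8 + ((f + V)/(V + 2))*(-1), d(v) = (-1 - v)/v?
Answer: 1047987776557/32752531 ≈ 31997.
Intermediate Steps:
d(v) = (-1 - v)/v
G(V, f) = -8 - (V + f)/(2 + V) (G(V, f) = -8 + ((V + f)/(2 + V))*(-1) = -8 - (V + f)/(2 + V))
-288082/G(-315, d(3)) + 500795/19355 = -288082*(2 - 315)/(-16 - (-1 - 1*3)/3 - 9*(-315)) + 500795/19355 = -288082*(-313/(-16 - (-1 - 3)/3 + 2835)) + 500795*(1/19355) = -288082*(-313/(-16 - (-4)/3 + 2835)) + 100159/3871 = -288082*(-313/(-16 - 1*(-4/3) + 2835)) + 100159/3871 = -288082*(-313/(-16 + 4/3 + 2835)) + 100159/3871 = -288082/((-1/313*8461/3)) + 100159/3871 = -288082/(-8461/939) + 100159/3871 = -288082*(-939/8461) + 100159/3871 = 270508998/8461 + 100159/3871 = 1047987776557/32752531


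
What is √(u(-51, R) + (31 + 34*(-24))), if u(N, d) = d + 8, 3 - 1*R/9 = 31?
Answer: 7*I*√21 ≈ 32.078*I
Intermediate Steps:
R = -252 (R = 27 - 9*31 = 27 - 279 = -252)
u(N, d) = 8 + d
√(u(-51, R) + (31 + 34*(-24))) = √((8 - 252) + (31 + 34*(-24))) = √(-244 + (31 - 816)) = √(-244 - 785) = √(-1029) = 7*I*√21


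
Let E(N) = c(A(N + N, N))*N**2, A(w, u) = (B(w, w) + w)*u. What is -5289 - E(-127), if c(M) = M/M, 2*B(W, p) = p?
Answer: -21418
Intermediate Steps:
B(W, p) = p/2
A(w, u) = 3*u*w/2 (A(w, u) = (w/2 + w)*u = (3*w/2)*u = 3*u*w/2)
c(M) = 1
E(N) = N**2 (E(N) = 1*N**2 = N**2)
-5289 - E(-127) = -5289 - 1*(-127)**2 = -5289 - 1*16129 = -5289 - 16129 = -21418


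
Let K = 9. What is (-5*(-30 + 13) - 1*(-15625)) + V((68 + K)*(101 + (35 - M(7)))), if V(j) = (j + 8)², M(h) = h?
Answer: 98839191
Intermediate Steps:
V(j) = (8 + j)²
(-5*(-30 + 13) - 1*(-15625)) + V((68 + K)*(101 + (35 - M(7)))) = (-5*(-30 + 13) - 1*(-15625)) + (8 + (68 + 9)*(101 + (35 - 1*7)))² = (-5*(-17) + 15625) + (8 + 77*(101 + (35 - 7)))² = (85 + 15625) + (8 + 77*(101 + 28))² = 15710 + (8 + 77*129)² = 15710 + (8 + 9933)² = 15710 + 9941² = 15710 + 98823481 = 98839191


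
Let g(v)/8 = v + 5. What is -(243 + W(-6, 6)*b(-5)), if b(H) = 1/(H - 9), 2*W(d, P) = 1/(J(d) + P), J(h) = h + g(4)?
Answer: -489887/2016 ≈ -243.00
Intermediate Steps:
g(v) = 40 + 8*v (g(v) = 8*(v + 5) = 8*(5 + v) = 40 + 8*v)
J(h) = 72 + h (J(h) = h + (40 + 8*4) = h + (40 + 32) = h + 72 = 72 + h)
W(d, P) = 1/(2*(72 + P + d)) (W(d, P) = 1/(2*((72 + d) + P)) = 1/(2*(72 + P + d)))
b(H) = 1/(-9 + H)
-(243 + W(-6, 6)*b(-5)) = -(243 + (1/(2*(72 + 6 - 6)))/(-9 - 5)) = -(243 + ((1/2)/72)/(-14)) = -(243 + ((1/2)*(1/72))*(-1/14)) = -(243 + (1/144)*(-1/14)) = -(243 - 1/2016) = -1*489887/2016 = -489887/2016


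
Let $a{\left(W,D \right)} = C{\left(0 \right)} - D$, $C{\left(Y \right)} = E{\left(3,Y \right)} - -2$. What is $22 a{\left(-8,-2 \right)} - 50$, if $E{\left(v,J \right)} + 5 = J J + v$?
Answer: $-6$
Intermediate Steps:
$E{\left(v,J \right)} = -5 + v + J^{2}$ ($E{\left(v,J \right)} = -5 + \left(J J + v\right) = -5 + \left(J^{2} + v\right) = -5 + \left(v + J^{2}\right) = -5 + v + J^{2}$)
$C{\left(Y \right)} = Y^{2}$ ($C{\left(Y \right)} = \left(-5 + 3 + Y^{2}\right) - -2 = \left(-2 + Y^{2}\right) + 2 = Y^{2}$)
$a{\left(W,D \right)} = - D$ ($a{\left(W,D \right)} = 0^{2} - D = 0 - D = - D$)
$22 a{\left(-8,-2 \right)} - 50 = 22 \left(\left(-1\right) \left(-2\right)\right) - 50 = 22 \cdot 2 - 50 = 44 - 50 = -6$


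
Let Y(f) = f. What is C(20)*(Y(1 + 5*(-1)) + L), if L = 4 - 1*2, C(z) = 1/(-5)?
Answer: ⅖ ≈ 0.40000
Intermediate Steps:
C(z) = -⅕
L = 2 (L = 4 - 2 = 2)
C(20)*(Y(1 + 5*(-1)) + L) = -((1 + 5*(-1)) + 2)/5 = -((1 - 5) + 2)/5 = -(-4 + 2)/5 = -⅕*(-2) = ⅖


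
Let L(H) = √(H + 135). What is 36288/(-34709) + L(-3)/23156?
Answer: -36288/34709 + √33/11578 ≈ -1.0450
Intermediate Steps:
L(H) = √(135 + H)
36288/(-34709) + L(-3)/23156 = 36288/(-34709) + √(135 - 3)/23156 = 36288*(-1/34709) + √132*(1/23156) = -36288/34709 + (2*√33)*(1/23156) = -36288/34709 + √33/11578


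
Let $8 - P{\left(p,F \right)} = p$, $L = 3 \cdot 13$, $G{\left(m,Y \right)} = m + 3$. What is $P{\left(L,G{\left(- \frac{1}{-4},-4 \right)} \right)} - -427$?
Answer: $396$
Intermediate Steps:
$G{\left(m,Y \right)} = 3 + m$
$L = 39$
$P{\left(p,F \right)} = 8 - p$
$P{\left(L,G{\left(- \frac{1}{-4},-4 \right)} \right)} - -427 = \left(8 - 39\right) - -427 = \left(8 - 39\right) + \left(-1204 + 1631\right) = -31 + 427 = 396$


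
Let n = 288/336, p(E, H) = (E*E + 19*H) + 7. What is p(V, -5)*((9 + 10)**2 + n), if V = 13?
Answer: 205173/7 ≈ 29310.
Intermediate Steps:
p(E, H) = 7 + E**2 + 19*H (p(E, H) = (E**2 + 19*H) + 7 = 7 + E**2 + 19*H)
n = 6/7 (n = 288*(1/336) = 6/7 ≈ 0.85714)
p(V, -5)*((9 + 10)**2 + n) = (7 + 13**2 + 19*(-5))*((9 + 10)**2 + 6/7) = (7 + 169 - 95)*(19**2 + 6/7) = 81*(361 + 6/7) = 81*(2533/7) = 205173/7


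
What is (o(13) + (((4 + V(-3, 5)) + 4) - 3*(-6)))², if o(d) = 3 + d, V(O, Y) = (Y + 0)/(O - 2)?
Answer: 1681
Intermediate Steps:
V(O, Y) = Y/(-2 + O)
(o(13) + (((4 + V(-3, 5)) + 4) - 3*(-6)))² = ((3 + 13) + (((4 + 5/(-2 - 3)) + 4) - 3*(-6)))² = (16 + (((4 + 5/(-5)) + 4) + 18))² = (16 + (((4 + 5*(-⅕)) + 4) + 18))² = (16 + (((4 - 1) + 4) + 18))² = (16 + ((3 + 4) + 18))² = (16 + (7 + 18))² = (16 + 25)² = 41² = 1681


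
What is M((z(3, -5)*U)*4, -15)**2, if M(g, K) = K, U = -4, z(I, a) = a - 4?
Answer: 225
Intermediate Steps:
z(I, a) = -4 + a
M((z(3, -5)*U)*4, -15)**2 = (-15)**2 = 225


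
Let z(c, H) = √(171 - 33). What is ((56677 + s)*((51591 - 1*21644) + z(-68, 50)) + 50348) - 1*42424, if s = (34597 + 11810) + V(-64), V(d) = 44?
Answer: 3088382140 + 103128*√138 ≈ 3.0896e+9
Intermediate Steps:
s = 46451 (s = (34597 + 11810) + 44 = 46407 + 44 = 46451)
z(c, H) = √138
((56677 + s)*((51591 - 1*21644) + z(-68, 50)) + 50348) - 1*42424 = ((56677 + 46451)*((51591 - 1*21644) + √138) + 50348) - 1*42424 = (103128*((51591 - 21644) + √138) + 50348) - 42424 = (103128*(29947 + √138) + 50348) - 42424 = ((3088374216 + 103128*√138) + 50348) - 42424 = (3088424564 + 103128*√138) - 42424 = 3088382140 + 103128*√138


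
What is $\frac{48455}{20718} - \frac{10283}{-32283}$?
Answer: $\frac{65826517}{24771822} \approx 2.6573$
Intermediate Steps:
$\frac{48455}{20718} - \frac{10283}{-32283} = 48455 \cdot \frac{1}{20718} - - \frac{10283}{32283} = \frac{48455}{20718} + \frac{10283}{32283} = \frac{65826517}{24771822}$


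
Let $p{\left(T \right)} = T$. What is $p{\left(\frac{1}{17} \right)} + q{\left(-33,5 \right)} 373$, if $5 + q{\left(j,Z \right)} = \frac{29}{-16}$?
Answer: $- \frac{691153}{272} \approx -2541.0$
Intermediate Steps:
$q{\left(j,Z \right)} = - \frac{109}{16}$ ($q{\left(j,Z \right)} = -5 + \frac{29}{-16} = -5 + 29 \left(- \frac{1}{16}\right) = -5 - \frac{29}{16} = - \frac{109}{16}$)
$p{\left(\frac{1}{17} \right)} + q{\left(-33,5 \right)} 373 = \frac{1}{17} - \frac{40657}{16} = - \frac{691153}{272}$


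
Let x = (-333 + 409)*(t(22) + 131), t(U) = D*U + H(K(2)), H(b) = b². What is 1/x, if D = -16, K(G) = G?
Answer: -1/16492 ≈ -6.0635e-5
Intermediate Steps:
t(U) = 4 - 16*U (t(U) = -16*U + 2² = -16*U + 4 = 4 - 16*U)
x = -16492 (x = (-333 + 409)*((4 - 16*22) + 131) = 76*((4 - 352) + 131) = 76*(-348 + 131) = 76*(-217) = -16492)
1/x = 1/(-16492) = -1/16492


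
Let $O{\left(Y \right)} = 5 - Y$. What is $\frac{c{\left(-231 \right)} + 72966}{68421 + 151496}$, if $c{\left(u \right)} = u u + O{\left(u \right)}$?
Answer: $\frac{126563}{219917} \approx 0.5755$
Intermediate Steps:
$c{\left(u \right)} = 5 + u^{2} - u$ ($c{\left(u \right)} = u u - \left(-5 + u\right) = u^{2} - \left(-5 + u\right) = 5 + u^{2} - u$)
$\frac{c{\left(-231 \right)} + 72966}{68421 + 151496} = \frac{\left(5 + \left(-231\right)^{2} - -231\right) + 72966}{68421 + 151496} = \frac{\left(5 + 53361 + 231\right) + 72966}{219917} = \left(53597 + 72966\right) \frac{1}{219917} = 126563 \cdot \frac{1}{219917} = \frac{126563}{219917}$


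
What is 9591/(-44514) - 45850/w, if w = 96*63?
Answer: -8329259/1068336 ≈ -7.7965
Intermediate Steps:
w = 6048
9591/(-44514) - 45850/w = 9591/(-44514) - 45850/6048 = 9591*(-1/44514) - 45850*1/6048 = -3197/14838 - 3275/432 = -8329259/1068336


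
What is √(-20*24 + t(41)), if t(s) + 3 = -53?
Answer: 2*I*√134 ≈ 23.152*I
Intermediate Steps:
t(s) = -56 (t(s) = -3 - 53 = -56)
√(-20*24 + t(41)) = √(-20*24 - 56) = √(-480 - 56) = √(-536) = 2*I*√134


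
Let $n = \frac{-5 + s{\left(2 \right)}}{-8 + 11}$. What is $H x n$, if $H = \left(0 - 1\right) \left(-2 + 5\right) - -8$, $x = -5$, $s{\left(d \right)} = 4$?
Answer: $\frac{25}{3} \approx 8.3333$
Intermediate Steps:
$n = - \frac{1}{3}$ ($n = \frac{-5 + 4}{-8 + 11} = - \frac{1}{3} \approx -0.33333$)
$H = 5$ ($H = \left(-1\right) 3 + 8 = -3 + 8 = 5$)
$H x n = 5 \left(-5\right) \left(- \frac{1}{3}\right) = \left(-25\right) \left(- \frac{1}{3}\right) = \frac{25}{3}$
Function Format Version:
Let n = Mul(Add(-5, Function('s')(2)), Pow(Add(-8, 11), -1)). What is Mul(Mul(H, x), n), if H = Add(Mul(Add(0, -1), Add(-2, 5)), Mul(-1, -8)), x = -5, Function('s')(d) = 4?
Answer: Rational(25, 3) ≈ 8.3333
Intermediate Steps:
n = Rational(-1, 3) (n = Mul(Add(-5, 4), Pow(Add(-8, 11), -1)) = Mul(-1, Pow(3, -1)) = Mul(-1, Rational(1, 3)) = Rational(-1, 3) ≈ -0.33333)
H = 5 (H = Add(Mul(-1, 3), 8) = Add(-3, 8) = 5)
Mul(Mul(H, x), n) = Mul(Mul(5, -5), Rational(-1, 3)) = Mul(-25, Rational(-1, 3)) = Rational(25, 3)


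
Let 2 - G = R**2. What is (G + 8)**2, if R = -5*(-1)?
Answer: 225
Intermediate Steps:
R = 5
G = -23 (G = 2 - 1*5**2 = 2 - 1*25 = 2 - 25 = -23)
(G + 8)**2 = (-23 + 8)**2 = (-15)**2 = 225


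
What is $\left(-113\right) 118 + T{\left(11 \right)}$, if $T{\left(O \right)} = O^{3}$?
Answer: $-12003$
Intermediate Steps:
$\left(-113\right) 118 + T{\left(11 \right)} = \left(-113\right) 118 + 11^{3} = -13334 + 1331 = -12003$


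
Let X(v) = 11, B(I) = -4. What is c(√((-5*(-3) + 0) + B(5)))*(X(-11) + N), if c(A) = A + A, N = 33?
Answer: 88*√11 ≈ 291.86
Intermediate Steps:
c(A) = 2*A
c(√((-5*(-3) + 0) + B(5)))*(X(-11) + N) = (2*√((-5*(-3) + 0) - 4))*(11 + 33) = (2*√((15 + 0) - 4))*44 = (2*√(15 - 4))*44 = (2*√11)*44 = 88*√11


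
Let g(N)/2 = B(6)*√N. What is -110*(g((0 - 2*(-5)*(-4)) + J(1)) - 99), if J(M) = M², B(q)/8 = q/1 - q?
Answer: 10890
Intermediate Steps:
B(q) = 0 (B(q) = 8*(q/1 - q) = 8*(q*1 - q) = 8*(q - q) = 8*0 = 0)
g(N) = 0 (g(N) = 2*(0*√N) = 2*0 = 0)
-110*(g((0 - 2*(-5)*(-4)) + J(1)) - 99) = -110*(0 - 99) = -110*(-99) = 10890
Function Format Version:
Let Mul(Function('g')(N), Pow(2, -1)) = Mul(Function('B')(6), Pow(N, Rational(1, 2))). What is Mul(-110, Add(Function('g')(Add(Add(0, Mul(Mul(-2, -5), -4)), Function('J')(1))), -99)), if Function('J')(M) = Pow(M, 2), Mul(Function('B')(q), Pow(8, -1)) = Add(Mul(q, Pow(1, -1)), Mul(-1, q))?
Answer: 10890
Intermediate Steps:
Function('B')(q) = 0 (Function('B')(q) = Mul(8, Add(Mul(q, Pow(1, -1)), Mul(-1, q))) = Mul(8, Add(Mul(q, 1), Mul(-1, q))) = Mul(8, Add(q, Mul(-1, q))) = Mul(8, 0) = 0)
Function('g')(N) = 0 (Function('g')(N) = Mul(2, Mul(0, Pow(N, Rational(1, 2)))) = Mul(2, 0) = 0)
Mul(-110, Add(Function('g')(Add(Add(0, Mul(Mul(-2, -5), -4)), Function('J')(1))), -99)) = Mul(-110, Add(0, -99)) = Mul(-110, -99) = 10890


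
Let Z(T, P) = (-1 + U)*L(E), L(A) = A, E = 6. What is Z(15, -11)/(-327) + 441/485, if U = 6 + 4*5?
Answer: 23819/52865 ≈ 0.45056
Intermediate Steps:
U = 26 (U = 6 + 20 = 26)
Z(T, P) = 150 (Z(T, P) = (-1 + 26)*6 = 25*6 = 150)
Z(15, -11)/(-327) + 441/485 = 150/(-327) + 441/485 = 150*(-1/327) + 441*(1/485) = -50/109 + 441/485 = 23819/52865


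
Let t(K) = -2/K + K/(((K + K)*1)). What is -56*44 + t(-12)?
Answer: -7390/3 ≈ -2463.3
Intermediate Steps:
t(K) = ½ - 2/K (t(K) = -2/K + K/(((2*K)*1)) = -2/K + K/((2*K)) = -2/K + K*(1/(2*K)) = -2/K + ½ = ½ - 2/K)
-56*44 + t(-12) = -56*44 + (½)*(-4 - 12)/(-12) = -2464 + (½)*(-1/12)*(-16) = -2464 + ⅔ = -7390/3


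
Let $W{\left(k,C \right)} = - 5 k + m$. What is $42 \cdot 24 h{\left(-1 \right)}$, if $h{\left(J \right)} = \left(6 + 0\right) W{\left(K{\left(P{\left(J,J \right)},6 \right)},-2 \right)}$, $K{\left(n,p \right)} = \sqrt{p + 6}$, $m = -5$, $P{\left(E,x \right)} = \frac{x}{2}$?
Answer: $-30240 - 60480 \sqrt{3} \approx -1.3499 \cdot 10^{5}$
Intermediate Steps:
$P{\left(E,x \right)} = \frac{x}{2}$ ($P{\left(E,x \right)} = x \frac{1}{2} = \frac{x}{2}$)
$K{\left(n,p \right)} = \sqrt{6 + p}$
$W{\left(k,C \right)} = -5 - 5 k$ ($W{\left(k,C \right)} = - 5 k - 5 = -5 - 5 k$)
$h{\left(J \right)} = -30 - 60 \sqrt{3}$ ($h{\left(J \right)} = \left(6 + 0\right) \left(-5 - 5 \sqrt{6 + 6}\right) = 6 \left(-5 - 5 \sqrt{12}\right) = 6 \left(-5 - 5 \cdot 2 \sqrt{3}\right) = 6 \left(-5 - 10 \sqrt{3}\right) = -30 - 60 \sqrt{3}$)
$42 \cdot 24 h{\left(-1 \right)} = 42 \cdot 24 \left(-30 - 60 \sqrt{3}\right) = 1008 \left(-30 - 60 \sqrt{3}\right) = -30240 - 60480 \sqrt{3}$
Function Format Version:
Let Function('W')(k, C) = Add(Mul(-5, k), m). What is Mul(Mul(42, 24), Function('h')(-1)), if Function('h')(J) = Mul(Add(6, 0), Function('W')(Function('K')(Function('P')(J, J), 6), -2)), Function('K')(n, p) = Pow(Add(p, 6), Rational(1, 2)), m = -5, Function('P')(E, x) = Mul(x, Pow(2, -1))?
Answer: Add(-30240, Mul(-60480, Pow(3, Rational(1, 2)))) ≈ -1.3499e+5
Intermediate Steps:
Function('P')(E, x) = Mul(Rational(1, 2), x) (Function('P')(E, x) = Mul(x, Rational(1, 2)) = Mul(Rational(1, 2), x))
Function('K')(n, p) = Pow(Add(6, p), Rational(1, 2))
Function('W')(k, C) = Add(-5, Mul(-5, k)) (Function('W')(k, C) = Add(Mul(-5, k), -5) = Add(-5, Mul(-5, k)))
Function('h')(J) = Add(-30, Mul(-60, Pow(3, Rational(1, 2)))) (Function('h')(J) = Mul(Add(6, 0), Add(-5, Mul(-5, Pow(Add(6, 6), Rational(1, 2))))) = Mul(6, Add(-5, Mul(-5, Pow(12, Rational(1, 2))))) = Mul(6, Add(-5, Mul(-5, Mul(2, Pow(3, Rational(1, 2)))))) = Mul(6, Add(-5, Mul(-10, Pow(3, Rational(1, 2))))) = Add(-30, Mul(-60, Pow(3, Rational(1, 2)))))
Mul(Mul(42, 24), Function('h')(-1)) = Mul(Mul(42, 24), Add(-30, Mul(-60, Pow(3, Rational(1, 2))))) = Mul(1008, Add(-30, Mul(-60, Pow(3, Rational(1, 2))))) = Add(-30240, Mul(-60480, Pow(3, Rational(1, 2))))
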